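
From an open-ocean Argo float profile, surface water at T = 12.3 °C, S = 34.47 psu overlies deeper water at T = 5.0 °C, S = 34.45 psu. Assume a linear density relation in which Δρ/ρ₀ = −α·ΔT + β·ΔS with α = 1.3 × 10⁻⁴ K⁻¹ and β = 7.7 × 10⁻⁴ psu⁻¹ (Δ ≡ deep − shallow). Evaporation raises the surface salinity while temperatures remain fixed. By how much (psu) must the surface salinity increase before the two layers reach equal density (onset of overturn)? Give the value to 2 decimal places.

Neutral buoyancy requires −α(T_deep − T_surf) + β(S_deep − S_surf′) = 0.
S_surf′ = S_deep − (α/β)·ΔT = 34.45 − (1.3 × 10⁻⁴/7.7 × 10⁻⁴)·(-7.3) = 35.6825 psu.
Increase required: 35.6825 − 34.47 = 1.2125 psu.

1.21 psu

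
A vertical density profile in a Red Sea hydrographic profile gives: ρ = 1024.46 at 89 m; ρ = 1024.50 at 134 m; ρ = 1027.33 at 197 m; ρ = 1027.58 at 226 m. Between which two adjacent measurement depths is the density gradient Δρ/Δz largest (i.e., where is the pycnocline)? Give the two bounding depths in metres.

Compute the density gradient over each adjacent pair:
  89–134 m: Δρ/Δz = 0.04/45 = 8.9 × 10⁻⁴ kg m⁻⁴
  134–197 m: Δρ/Δz = 2.83/63 = 0.045 kg m⁻⁴
  197–226 m: Δρ/Δz = 0.25/29 = 8.6 × 10⁻³ kg m⁻⁴
The largest gradient is in the 134–197 m interval — the pycnocline.

134–197 m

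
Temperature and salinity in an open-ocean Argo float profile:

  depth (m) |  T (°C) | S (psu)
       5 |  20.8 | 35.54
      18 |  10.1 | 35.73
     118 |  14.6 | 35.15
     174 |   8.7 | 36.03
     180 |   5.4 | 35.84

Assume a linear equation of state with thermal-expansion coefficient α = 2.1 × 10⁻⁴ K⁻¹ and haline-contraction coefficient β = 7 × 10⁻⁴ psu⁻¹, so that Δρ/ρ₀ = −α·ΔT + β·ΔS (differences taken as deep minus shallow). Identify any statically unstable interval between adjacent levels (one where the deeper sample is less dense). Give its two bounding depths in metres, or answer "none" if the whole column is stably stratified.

Evaluate Δρ/ρ₀ = −αΔT + βΔS across each adjacent pair:
  5–18 m: −αΔT+βΔS = −(2.1 × 10⁻⁴)(-10.7)+(7 × 10⁻⁴)(+0.19) = 2.4 × 10⁻³ → stable
  18–118 m: −αΔT+βΔS = −(2.1 × 10⁻⁴)(+4.5)+(7 × 10⁻⁴)(-0.58) = -1.4 × 10⁻³ → UNSTABLE
  118–174 m: −αΔT+βΔS = −(2.1 × 10⁻⁴)(-5.9)+(7 × 10⁻⁴)(+0.88) = 1.9 × 10⁻³ → stable
  174–180 m: −αΔT+βΔS = −(2.1 × 10⁻⁴)(-3.3)+(7 × 10⁻⁴)(-0.19) = 5.6 × 10⁻⁴ → stable
The 18–118 m interval has Δρ < 0: lighter water underlies denser water.

18–118 m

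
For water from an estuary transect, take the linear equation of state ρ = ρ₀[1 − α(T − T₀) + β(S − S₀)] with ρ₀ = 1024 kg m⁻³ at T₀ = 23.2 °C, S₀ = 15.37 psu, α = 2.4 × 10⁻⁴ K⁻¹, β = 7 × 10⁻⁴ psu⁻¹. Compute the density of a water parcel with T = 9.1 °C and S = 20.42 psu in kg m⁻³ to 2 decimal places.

1031.09 kg m⁻³

T − T₀ = -14.1 K, S − S₀ = +5.05 psu.
Bracket = 1 − α·(-14.1) + β·(+5.05) = 1 + (6.919 × 10⁻³) = 1.0069190.
ρ = 1024 × 1.0069190 = 1031.09 kg m⁻³.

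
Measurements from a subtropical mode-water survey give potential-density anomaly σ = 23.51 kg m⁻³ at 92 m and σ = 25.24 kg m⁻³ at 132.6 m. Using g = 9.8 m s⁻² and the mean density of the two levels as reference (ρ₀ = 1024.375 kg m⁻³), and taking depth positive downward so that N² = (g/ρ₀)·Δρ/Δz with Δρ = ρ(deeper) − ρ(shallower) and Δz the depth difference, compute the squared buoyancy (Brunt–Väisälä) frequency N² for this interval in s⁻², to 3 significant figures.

4.08 × 10⁻⁴ s⁻²

Δρ = 1025.24 − 1023.51 = 1.73 kg m⁻³ over Δz = 132.6 − 92 = 40.6 m.
N² = (9.8/1024.375) × (1.73/40.6) = 4.0765 × 10⁻⁴ s⁻² ≈ 4.08 × 10⁻⁴ s⁻².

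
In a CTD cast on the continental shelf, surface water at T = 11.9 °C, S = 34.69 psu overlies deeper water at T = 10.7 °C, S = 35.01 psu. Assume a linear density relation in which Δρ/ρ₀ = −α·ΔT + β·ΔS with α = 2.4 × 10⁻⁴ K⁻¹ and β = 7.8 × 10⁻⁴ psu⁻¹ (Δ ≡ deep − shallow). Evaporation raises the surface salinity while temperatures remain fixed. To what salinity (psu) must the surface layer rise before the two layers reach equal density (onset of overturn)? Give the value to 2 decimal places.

Neutral buoyancy requires −α(T_deep − T_surf) + β(S_deep − S_surf′) = 0.
S_surf′ = S_deep − (α/β)·ΔT = 35.01 − (2.4 × 10⁻⁴/7.8 × 10⁻⁴)·(-1.2) = 35.3792 psu.
Increase required: 35.3792 − 34.69 = 0.6892 psu.

35.38 psu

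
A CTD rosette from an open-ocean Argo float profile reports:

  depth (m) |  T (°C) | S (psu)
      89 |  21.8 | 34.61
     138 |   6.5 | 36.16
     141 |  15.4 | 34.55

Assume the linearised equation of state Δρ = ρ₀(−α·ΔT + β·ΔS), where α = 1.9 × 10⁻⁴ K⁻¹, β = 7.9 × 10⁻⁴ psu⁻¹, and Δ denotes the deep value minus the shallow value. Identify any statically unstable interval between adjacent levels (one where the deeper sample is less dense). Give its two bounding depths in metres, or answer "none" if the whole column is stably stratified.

Evaluate Δρ/ρ₀ = −αΔT + βΔS across each adjacent pair:
  89–138 m: −αΔT+βΔS = −(1.9 × 10⁻⁴)(-15.3)+(7.9 × 10⁻⁴)(+1.55) = 4.1 × 10⁻³ → stable
  138–141 m: −αΔT+βΔS = −(1.9 × 10⁻⁴)(+8.9)+(7.9 × 10⁻⁴)(-1.61) = -3.0 × 10⁻³ → UNSTABLE
The 138–141 m interval has Δρ < 0: lighter water underlies denser water.

138–141 m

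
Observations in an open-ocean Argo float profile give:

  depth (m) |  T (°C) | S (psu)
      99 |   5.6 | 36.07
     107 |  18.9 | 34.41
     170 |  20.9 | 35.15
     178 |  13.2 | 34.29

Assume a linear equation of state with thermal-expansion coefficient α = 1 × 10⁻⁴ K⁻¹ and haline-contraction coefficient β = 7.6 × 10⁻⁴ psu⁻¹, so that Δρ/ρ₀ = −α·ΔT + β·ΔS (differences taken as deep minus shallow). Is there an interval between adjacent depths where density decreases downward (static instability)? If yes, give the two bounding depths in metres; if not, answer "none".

99–107 m

Evaluate Δρ/ρ₀ = −αΔT + βΔS across each adjacent pair:
  99–107 m: −αΔT+βΔS = −(1 × 10⁻⁴)(+13.3)+(7.6 × 10⁻⁴)(-1.66) = -2.6 × 10⁻³ → UNSTABLE
  107–170 m: −αΔT+βΔS = −(1 × 10⁻⁴)(+2.0)+(7.6 × 10⁻⁴)(+0.74) = 3.6 × 10⁻⁴ → stable
  170–178 m: −αΔT+βΔS = −(1 × 10⁻⁴)(-7.7)+(7.6 × 10⁻⁴)(-0.86) = 1.2 × 10⁻⁴ → stable
The 99–107 m interval has Δρ < 0: lighter water underlies denser water.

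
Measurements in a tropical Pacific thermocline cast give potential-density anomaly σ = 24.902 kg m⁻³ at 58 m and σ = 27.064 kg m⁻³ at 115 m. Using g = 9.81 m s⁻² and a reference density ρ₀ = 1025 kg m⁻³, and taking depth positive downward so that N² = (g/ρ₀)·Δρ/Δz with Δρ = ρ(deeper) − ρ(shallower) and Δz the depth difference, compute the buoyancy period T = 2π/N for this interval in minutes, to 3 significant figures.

5.50 min

Δρ = 1027.064 − 1024.902 = 2.162 kg m⁻³ over Δz = 115 − 58 = 57 m.
N² = (9.81/1025) × (2.162/57) = 3.6302 × 10⁻⁴ s⁻².
N = √(3.6302 × 10⁻⁴) = 0.019053 rad s⁻¹, so T = 2π/N = 329.77 s = 5.4962 min ≈ 5.50 min.
Since Δρ > 0 the layer is stably stratified.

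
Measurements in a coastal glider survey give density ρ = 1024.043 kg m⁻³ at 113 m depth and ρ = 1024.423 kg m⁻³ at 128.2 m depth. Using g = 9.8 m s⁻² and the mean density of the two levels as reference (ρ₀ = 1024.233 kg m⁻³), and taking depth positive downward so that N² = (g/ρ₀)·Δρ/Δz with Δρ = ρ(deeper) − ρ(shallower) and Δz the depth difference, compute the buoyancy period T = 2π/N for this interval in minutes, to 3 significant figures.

6.77 min

Δρ = 1024.423 − 1024.043 = 0.380 kg m⁻³ over Δz = 128.2 − 113 = 15.2 m.
N² = (9.8/1024.233) × (0.380/15.2) = 2.3920 × 10⁻⁴ s⁻².
N = √(2.3920 × 10⁻⁴) = 0.015466 rad s⁻¹, so T = 2π/N = 406.26 s = 6.7710 min ≈ 6.77 min.
Since Δρ > 0 the layer is stably stratified.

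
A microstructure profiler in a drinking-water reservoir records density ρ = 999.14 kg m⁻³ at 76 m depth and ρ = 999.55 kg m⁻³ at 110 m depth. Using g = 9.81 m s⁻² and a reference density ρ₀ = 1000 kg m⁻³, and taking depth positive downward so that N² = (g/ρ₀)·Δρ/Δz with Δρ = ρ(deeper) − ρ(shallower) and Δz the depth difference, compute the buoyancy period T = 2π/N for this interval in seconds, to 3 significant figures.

578 s

Δρ = 999.55 − 999.14 = 0.41 kg m⁻³ over Δz = 110 − 76 = 34 m.
N² = (9.81/1000) × (0.41/34) = 1.1830 × 10⁻⁴ s⁻².
N = √(1.1830 × 10⁻⁴) = 0.010877 rad s⁻¹, so T = 2π/N = 577.66 s ≈ 578 s.
N² > 0, so the interval is statically stable.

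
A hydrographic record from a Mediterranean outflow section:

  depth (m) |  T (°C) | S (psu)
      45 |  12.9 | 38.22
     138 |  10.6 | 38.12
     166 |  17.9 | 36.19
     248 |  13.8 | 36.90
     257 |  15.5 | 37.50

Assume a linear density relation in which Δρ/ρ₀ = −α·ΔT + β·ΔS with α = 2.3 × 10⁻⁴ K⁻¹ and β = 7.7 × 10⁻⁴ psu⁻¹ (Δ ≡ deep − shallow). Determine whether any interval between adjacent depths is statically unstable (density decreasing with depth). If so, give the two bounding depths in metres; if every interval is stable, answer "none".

138–166 m

Evaluate Δρ/ρ₀ = −αΔT + βΔS across each adjacent pair:
  45–138 m: −αΔT+βΔS = −(2.3 × 10⁻⁴)(-2.3)+(7.7 × 10⁻⁴)(-0.10) = 4.5 × 10⁻⁴ → stable
  138–166 m: −αΔT+βΔS = −(2.3 × 10⁻⁴)(+7.3)+(7.7 × 10⁻⁴)(-1.93) = -3.2 × 10⁻³ → UNSTABLE
  166–248 m: −αΔT+βΔS = −(2.3 × 10⁻⁴)(-4.1)+(7.7 × 10⁻⁴)(+0.71) = 1.5 × 10⁻³ → stable
  248–257 m: −αΔT+βΔS = −(2.3 × 10⁻⁴)(+1.7)+(7.7 × 10⁻⁴)(+0.60) = 7.1 × 10⁻⁵ → stable
The 138–166 m interval has Δρ < 0: lighter water underlies denser water.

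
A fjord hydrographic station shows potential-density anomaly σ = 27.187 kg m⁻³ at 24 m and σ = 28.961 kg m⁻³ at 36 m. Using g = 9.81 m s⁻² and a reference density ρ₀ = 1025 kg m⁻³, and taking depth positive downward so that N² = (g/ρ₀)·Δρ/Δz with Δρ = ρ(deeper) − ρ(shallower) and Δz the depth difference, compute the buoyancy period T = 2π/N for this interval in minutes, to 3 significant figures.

2.78 min

Δρ = 1028.961 − 1027.187 = 1.774 kg m⁻³ over Δz = 36 − 24 = 12 m.
N² = (9.81/1025) × (1.774/12) = 1.4149 × 10⁻³ s⁻².
N = √(1.4149 × 10⁻³) = 0.037615 rad s⁻¹, so T = 2π/N = 167.04 s = 2.7840 min ≈ 2.78 min.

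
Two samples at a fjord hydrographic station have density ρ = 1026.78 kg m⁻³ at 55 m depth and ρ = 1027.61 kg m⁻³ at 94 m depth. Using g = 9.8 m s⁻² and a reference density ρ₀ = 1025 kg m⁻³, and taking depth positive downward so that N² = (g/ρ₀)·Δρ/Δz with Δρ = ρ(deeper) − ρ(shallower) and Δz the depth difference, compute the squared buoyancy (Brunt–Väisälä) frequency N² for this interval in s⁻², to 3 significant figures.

Δρ = 1027.61 − 1026.78 = 0.83 kg m⁻³ over Δz = 94 − 55 = 39 m.
N² = (9.8/1025) × (0.83/39) = 2.0348 × 10⁻⁴ s⁻² ≈ 2.03 × 10⁻⁴ s⁻².

2.03 × 10⁻⁴ s⁻²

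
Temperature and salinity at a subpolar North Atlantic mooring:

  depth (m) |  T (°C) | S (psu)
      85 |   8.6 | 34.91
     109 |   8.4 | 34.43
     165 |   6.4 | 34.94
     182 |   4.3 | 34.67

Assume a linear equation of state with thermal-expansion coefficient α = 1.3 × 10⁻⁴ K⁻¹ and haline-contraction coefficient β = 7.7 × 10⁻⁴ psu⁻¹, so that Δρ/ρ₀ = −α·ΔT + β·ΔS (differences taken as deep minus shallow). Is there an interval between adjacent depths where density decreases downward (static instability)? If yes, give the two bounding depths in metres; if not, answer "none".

Evaluate Δρ/ρ₀ = −αΔT + βΔS across each adjacent pair:
  85–109 m: −αΔT+βΔS = −(1.3 × 10⁻⁴)(-0.2)+(7.7 × 10⁻⁴)(-0.48) = -3.4 × 10⁻⁴ → UNSTABLE
  109–165 m: −αΔT+βΔS = −(1.3 × 10⁻⁴)(-2.0)+(7.7 × 10⁻⁴)(+0.51) = 6.5 × 10⁻⁴ → stable
  165–182 m: −αΔT+βΔS = −(1.3 × 10⁻⁴)(-2.1)+(7.7 × 10⁻⁴)(-0.27) = 6.5 × 10⁻⁵ → stable
The 85–109 m interval has Δρ < 0: lighter water underlies denser water.

85–109 m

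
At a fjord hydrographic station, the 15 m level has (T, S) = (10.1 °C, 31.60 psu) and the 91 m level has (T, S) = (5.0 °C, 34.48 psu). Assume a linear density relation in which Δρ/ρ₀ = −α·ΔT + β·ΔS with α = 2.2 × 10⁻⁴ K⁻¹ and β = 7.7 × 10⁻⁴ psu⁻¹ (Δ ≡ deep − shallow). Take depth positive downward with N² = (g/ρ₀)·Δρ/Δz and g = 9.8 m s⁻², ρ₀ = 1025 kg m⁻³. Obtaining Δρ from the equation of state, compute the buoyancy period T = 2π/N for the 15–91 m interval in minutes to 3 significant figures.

5.05 min

ΔT = -5.1 K, ΔS = +2.88 psu (deep − shallow).
Δρ/ρ₀ = −αΔT + βΔS = 1.122 × 10⁻³ + 2.2176 × 10⁻³ = 3.3396 × 10⁻³, so Δρ ≈ 3.423 kg m⁻³.
N² = (g/ρ₀)·Δρ/Δz = g·(Δρ/ρ₀)/Δz = 9.8 × 3.3396 × 10⁻³ / 76 = 4.3063 × 10⁻⁴ s⁻².
N = √(4.3063 × 10⁻⁴) = 0.020752 rad s⁻¹ → T = 2π/N = 302.77 s = 5.0462 min ≈ 5.05 min.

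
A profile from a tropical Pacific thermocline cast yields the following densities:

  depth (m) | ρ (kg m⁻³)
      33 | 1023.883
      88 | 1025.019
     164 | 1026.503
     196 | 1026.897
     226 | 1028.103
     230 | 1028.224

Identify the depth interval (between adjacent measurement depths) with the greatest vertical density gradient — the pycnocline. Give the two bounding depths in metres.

196–226 m

Compute the density gradient over each adjacent pair:
  33–88 m: Δρ/Δz = 1.136/55 = 0.021 kg m⁻⁴
  88–164 m: Δρ/Δz = 1.484/76 = 0.020 kg m⁻⁴
  164–196 m: Δρ/Δz = 0.394/32 = 0.012 kg m⁻⁴
  196–226 m: Δρ/Δz = 1.206/30 = 0.040 kg m⁻⁴
  226–230 m: Δρ/Δz = 0.121/4 = 0.030 kg m⁻⁴
The largest gradient is in the 196–226 m interval — the pycnocline.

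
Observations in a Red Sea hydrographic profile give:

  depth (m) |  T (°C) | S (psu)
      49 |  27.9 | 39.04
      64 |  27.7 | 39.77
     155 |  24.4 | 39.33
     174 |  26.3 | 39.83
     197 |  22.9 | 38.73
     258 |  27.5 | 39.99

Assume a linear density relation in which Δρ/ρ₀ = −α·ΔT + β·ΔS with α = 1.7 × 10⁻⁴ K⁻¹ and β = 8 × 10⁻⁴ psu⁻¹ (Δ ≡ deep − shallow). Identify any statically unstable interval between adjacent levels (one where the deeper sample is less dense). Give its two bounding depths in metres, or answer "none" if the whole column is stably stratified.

174–197 m

Evaluate Δρ/ρ₀ = −αΔT + βΔS across each adjacent pair:
  49–64 m: −αΔT+βΔS = −(1.7 × 10⁻⁴)(-0.2)+(8 × 10⁻⁴)(+0.73) = 6.2 × 10⁻⁴ → stable
  64–155 m: −αΔT+βΔS = −(1.7 × 10⁻⁴)(-3.3)+(8 × 10⁻⁴)(-0.44) = 2.1 × 10⁻⁴ → stable
  155–174 m: −αΔT+βΔS = −(1.7 × 10⁻⁴)(+1.9)+(8 × 10⁻⁴)(+0.50) = 7.7 × 10⁻⁵ → stable
  174–197 m: −αΔT+βΔS = −(1.7 × 10⁻⁴)(-3.4)+(8 × 10⁻⁴)(-1.10) = -3.0 × 10⁻⁴ → UNSTABLE
  197–258 m: −αΔT+βΔS = −(1.7 × 10⁻⁴)(+4.6)+(8 × 10⁻⁴)(+1.26) = 2.3 × 10⁻⁴ → stable
The 174–197 m interval has Δρ < 0: lighter water underlies denser water.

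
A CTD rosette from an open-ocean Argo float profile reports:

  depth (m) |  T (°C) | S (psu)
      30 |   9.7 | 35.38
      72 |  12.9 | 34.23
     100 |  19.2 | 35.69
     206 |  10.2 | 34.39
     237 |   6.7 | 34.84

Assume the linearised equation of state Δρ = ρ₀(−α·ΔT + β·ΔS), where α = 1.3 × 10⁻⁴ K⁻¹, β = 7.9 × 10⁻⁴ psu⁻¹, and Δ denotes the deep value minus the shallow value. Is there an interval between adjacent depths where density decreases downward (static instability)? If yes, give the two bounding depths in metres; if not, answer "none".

30–72 m

Evaluate Δρ/ρ₀ = −αΔT + βΔS across each adjacent pair:
  30–72 m: −αΔT+βΔS = −(1.3 × 10⁻⁴)(+3.2)+(7.9 × 10⁻⁴)(-1.15) = -1.3 × 10⁻³ → UNSTABLE
  72–100 m: −αΔT+βΔS = −(1.3 × 10⁻⁴)(+6.3)+(7.9 × 10⁻⁴)(+1.46) = 3.3 × 10⁻⁴ → stable
  100–206 m: −αΔT+βΔS = −(1.3 × 10⁻⁴)(-9.0)+(7.9 × 10⁻⁴)(-1.30) = 1.4 × 10⁻⁴ → stable
  206–237 m: −αΔT+βΔS = −(1.3 × 10⁻⁴)(-3.5)+(7.9 × 10⁻⁴)(+0.45) = 8.1 × 10⁻⁴ → stable
The 30–72 m interval has Δρ < 0: lighter water underlies denser water.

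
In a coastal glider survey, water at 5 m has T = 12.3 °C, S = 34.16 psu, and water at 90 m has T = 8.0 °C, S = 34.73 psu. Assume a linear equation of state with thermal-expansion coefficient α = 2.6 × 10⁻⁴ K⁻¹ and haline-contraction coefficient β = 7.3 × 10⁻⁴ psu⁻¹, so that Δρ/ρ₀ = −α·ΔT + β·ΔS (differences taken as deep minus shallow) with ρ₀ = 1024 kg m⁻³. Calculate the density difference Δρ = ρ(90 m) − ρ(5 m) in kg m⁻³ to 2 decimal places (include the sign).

ΔT = -4.3 K, ΔS = +0.57 psu (deep − shallow).
Δρ/ρ₀ = −(2.6 × 10⁻⁴)(-4.3) + (7.3 × 10⁻⁴)(+0.57) = 1.5341 × 10⁻³.
Δρ = 1024 × (1.5341 × 10⁻³) = +1.57 kg m⁻³.
Positive Δρ: denser below, stable.

+1.57 kg m⁻³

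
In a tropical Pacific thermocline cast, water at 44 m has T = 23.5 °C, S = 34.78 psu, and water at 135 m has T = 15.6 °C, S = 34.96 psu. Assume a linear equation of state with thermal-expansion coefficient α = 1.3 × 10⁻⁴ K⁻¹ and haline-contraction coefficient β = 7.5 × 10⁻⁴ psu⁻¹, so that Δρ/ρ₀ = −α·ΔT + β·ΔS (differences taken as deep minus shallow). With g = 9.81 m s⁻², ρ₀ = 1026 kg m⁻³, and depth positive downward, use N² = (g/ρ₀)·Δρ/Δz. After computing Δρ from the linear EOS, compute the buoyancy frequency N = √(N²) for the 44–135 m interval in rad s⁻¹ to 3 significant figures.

0.0112 rad s⁻¹

ΔT = -7.9 K, ΔS = +0.18 psu (deep − shallow).
Δρ/ρ₀ = −αΔT + βΔS = 1.027 × 10⁻³ + 1.35 × 10⁻⁴ = 1.162 × 10⁻³, so Δρ ≈ 1.192 kg m⁻³.
N² = (g/ρ₀)·Δρ/Δz = g·(Δρ/ρ₀)/Δz = 9.81 × 1.162 × 10⁻³ / 91 = 1.2527 × 10⁻⁴ s⁻².
N = √(1.2527 × 10⁻⁴) = 0.011192 rad s⁻¹ ≈ 0.0112 rad s⁻¹.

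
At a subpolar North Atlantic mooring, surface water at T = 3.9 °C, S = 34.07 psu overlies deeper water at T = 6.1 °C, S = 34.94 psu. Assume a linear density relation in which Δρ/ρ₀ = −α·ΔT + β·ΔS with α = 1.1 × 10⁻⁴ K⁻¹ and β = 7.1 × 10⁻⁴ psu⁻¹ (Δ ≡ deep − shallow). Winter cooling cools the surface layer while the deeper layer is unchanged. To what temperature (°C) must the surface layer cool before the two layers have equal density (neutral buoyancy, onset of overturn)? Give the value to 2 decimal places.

0.48 °C

Neutral buoyancy requires Δρ = 0, i.e. −α(T_deep − T_surf′) + β(S_deep − S_surf) = 0.
T_surf′ = T_deep − (β/α)·ΔS = 6.1 − (7.1 × 10⁻⁴/1.1 × 10⁻⁴)·(+0.87) = 0.4845 °C.
Cooling required: 3.9 − (0.4845) = 3.4155 °C.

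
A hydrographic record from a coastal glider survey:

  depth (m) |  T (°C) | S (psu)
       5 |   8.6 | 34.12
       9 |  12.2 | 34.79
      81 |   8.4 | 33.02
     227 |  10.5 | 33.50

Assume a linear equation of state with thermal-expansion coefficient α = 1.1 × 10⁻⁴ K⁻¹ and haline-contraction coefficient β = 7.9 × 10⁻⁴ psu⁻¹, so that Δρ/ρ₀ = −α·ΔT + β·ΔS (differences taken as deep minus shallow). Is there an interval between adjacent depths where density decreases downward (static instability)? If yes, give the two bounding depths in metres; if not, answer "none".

9–81 m

Evaluate Δρ/ρ₀ = −αΔT + βΔS across each adjacent pair:
  5–9 m: −αΔT+βΔS = −(1.1 × 10⁻⁴)(+3.6)+(7.9 × 10⁻⁴)(+0.67) = 1.3 × 10⁻⁴ → stable
  9–81 m: −αΔT+βΔS = −(1.1 × 10⁻⁴)(-3.8)+(7.9 × 10⁻⁴)(-1.77) = -9.8 × 10⁻⁴ → UNSTABLE
  81–227 m: −αΔT+βΔS = −(1.1 × 10⁻⁴)(+2.1)+(7.9 × 10⁻⁴)(+0.48) = 1.5 × 10⁻⁴ → stable
The 9–81 m interval has Δρ < 0: lighter water underlies denser water.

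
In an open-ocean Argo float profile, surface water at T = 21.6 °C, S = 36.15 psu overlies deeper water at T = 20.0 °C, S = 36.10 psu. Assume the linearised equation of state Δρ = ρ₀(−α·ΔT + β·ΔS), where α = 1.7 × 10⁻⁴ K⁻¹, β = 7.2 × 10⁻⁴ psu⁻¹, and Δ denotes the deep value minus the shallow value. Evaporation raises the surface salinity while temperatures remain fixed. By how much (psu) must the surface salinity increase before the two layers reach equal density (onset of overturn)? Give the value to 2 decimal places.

Neutral buoyancy requires −α(T_deep − T_surf) + β(S_deep − S_surf′) = 0.
S_surf′ = S_deep − (α/β)·ΔT = 36.10 − (1.7 × 10⁻⁴/7.2 × 10⁻⁴)·(-1.6) = 36.4778 psu.
Increase required: 36.4778 − 36.15 = 0.3278 psu.

0.33 psu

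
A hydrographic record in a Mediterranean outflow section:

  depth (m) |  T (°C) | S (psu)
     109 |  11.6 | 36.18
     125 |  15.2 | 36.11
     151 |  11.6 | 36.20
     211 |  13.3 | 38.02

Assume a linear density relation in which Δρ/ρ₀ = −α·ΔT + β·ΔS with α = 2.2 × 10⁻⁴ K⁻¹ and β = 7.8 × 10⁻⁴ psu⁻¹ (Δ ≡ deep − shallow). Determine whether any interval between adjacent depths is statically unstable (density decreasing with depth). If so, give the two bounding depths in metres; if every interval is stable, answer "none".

Evaluate Δρ/ρ₀ = −αΔT + βΔS across each adjacent pair:
  109–125 m: −αΔT+βΔS = −(2.2 × 10⁻⁴)(+3.6)+(7.8 × 10⁻⁴)(-0.07) = -8.5 × 10⁻⁴ → UNSTABLE
  125–151 m: −αΔT+βΔS = −(2.2 × 10⁻⁴)(-3.6)+(7.8 × 10⁻⁴)(+0.09) = 8.6 × 10⁻⁴ → stable
  151–211 m: −αΔT+βΔS = −(2.2 × 10⁻⁴)(+1.7)+(7.8 × 10⁻⁴)(+1.82) = 1.0 × 10⁻³ → stable
The 109–125 m interval has Δρ < 0: lighter water underlies denser water.

109–125 m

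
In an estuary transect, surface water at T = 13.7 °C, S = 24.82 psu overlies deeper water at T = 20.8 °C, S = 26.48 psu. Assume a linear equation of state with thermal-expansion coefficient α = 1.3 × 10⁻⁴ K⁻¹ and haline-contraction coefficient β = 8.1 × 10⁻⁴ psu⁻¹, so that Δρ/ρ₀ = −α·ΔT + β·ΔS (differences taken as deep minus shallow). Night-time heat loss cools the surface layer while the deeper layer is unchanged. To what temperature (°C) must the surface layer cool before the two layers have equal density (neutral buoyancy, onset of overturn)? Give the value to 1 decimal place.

10.5 °C

Neutral buoyancy requires Δρ = 0, i.e. −α(T_deep − T_surf′) + β(S_deep − S_surf) = 0.
T_surf′ = T_deep − (β/α)·ΔS = 20.8 − (8.1 × 10⁻⁴/1.3 × 10⁻⁴)·(+1.66) = 10.457 °C.
Cooling required: 13.7 − (10.457) = 3.243 °C.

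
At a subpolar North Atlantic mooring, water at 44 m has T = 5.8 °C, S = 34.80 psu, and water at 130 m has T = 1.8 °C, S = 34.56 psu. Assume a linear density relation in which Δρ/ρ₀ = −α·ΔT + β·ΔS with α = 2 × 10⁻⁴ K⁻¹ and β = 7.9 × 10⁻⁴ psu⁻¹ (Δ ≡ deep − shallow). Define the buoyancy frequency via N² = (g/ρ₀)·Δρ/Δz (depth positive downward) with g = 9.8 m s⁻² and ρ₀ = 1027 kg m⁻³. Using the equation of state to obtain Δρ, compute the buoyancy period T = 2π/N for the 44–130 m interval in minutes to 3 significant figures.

ΔT = -4.0 K, ΔS = -0.24 psu (deep − shallow).
Δρ/ρ₀ = −αΔT + βΔS = 8.00 × 10⁻⁴ − 1.896 × 10⁻⁴ = 6.104 × 10⁻⁴, so Δρ ≈ 0.6269 kg m⁻³.
N² = (g/ρ₀)·Δρ/Δz = g·(Δρ/ρ₀)/Δz = 9.8 × 6.104 × 10⁻⁴ / 86 = 6.9557 × 10⁻⁵ s⁻².
N = √(6.9557 × 10⁻⁵) = 8.3401 × 10⁻³ rad s⁻¹ → T = 2π/N = 753.37 s = 12.556 min ≈ 12.6 min.

12.6 min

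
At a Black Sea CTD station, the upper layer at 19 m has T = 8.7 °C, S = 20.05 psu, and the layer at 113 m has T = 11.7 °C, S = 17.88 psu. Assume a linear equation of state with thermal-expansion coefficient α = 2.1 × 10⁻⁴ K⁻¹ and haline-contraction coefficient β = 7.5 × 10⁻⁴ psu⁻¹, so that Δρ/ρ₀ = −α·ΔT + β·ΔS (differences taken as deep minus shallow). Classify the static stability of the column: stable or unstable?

ΔT = 11.7 − 8.7 = +3.0 K and ΔS = 17.88 − 20.05 = -2.17 psu (deep − shallow).
−αΔT = -6.30 × 10⁻⁴; βΔS = -1.6275 × 10⁻³; sum Δρ/ρ₀ = -2.2575 × 10⁻³.
Δρ/ρ₀ < 0, so Δρ < 0: deeper water is lighter → statically unstable; the column would overturn.

unstable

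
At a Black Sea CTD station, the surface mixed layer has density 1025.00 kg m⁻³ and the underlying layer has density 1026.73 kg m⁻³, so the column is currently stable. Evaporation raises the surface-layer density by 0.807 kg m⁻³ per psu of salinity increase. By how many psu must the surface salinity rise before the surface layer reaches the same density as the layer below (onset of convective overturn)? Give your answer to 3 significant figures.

2.14 psu

Density deficit of the surface layer: 1026.73 − 1025.00 = 1.73 kg m⁻³.
Required change = 1.73 / 0.807 = 2.14 psu.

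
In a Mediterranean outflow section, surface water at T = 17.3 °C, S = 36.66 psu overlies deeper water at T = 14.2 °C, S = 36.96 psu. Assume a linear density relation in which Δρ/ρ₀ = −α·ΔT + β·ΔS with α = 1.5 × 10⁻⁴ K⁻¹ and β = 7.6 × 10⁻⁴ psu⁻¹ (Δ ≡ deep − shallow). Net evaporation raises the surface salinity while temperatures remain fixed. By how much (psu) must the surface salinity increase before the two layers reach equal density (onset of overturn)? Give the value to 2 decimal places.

Neutral buoyancy requires −α(T_deep − T_surf) + β(S_deep − S_surf′) = 0.
S_surf′ = S_deep − (α/β)·ΔT = 36.96 − (1.5 × 10⁻⁴/7.6 × 10⁻⁴)·(-3.1) = 37.5718 psu.
Increase required: 37.5718 − 36.66 = 0.9118 psu.

0.91 psu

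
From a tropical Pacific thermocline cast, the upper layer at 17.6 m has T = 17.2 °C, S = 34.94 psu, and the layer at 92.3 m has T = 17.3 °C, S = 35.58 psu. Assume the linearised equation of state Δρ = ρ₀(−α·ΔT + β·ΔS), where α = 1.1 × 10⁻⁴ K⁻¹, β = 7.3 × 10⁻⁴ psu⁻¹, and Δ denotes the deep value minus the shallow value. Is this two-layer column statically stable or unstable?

ΔT = 17.3 − 17.2 = +0.1 K and ΔS = 35.58 − 34.94 = +0.64 psu (deep − shallow).
−αΔT = -1.10 × 10⁻⁵; βΔS = 4.672 × 10⁻⁴; sum Δρ/ρ₀ = 4.562 × 10⁻⁴.
Δρ/ρ₀ > 0, so Δρ > 0: deeper water is denser → statically stable.

stable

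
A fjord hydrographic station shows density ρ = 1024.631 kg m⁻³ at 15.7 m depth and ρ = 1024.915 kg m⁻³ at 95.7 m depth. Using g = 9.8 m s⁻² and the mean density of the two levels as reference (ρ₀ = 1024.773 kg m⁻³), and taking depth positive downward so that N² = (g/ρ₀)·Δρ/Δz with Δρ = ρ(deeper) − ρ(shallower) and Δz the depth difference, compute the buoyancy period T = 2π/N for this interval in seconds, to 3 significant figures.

1.08 × 10³ s

Δρ = 1024.915 − 1024.631 = 0.284 kg m⁻³ over Δz = 95.7 − 15.7 = 80 m.
N² = (9.8/1024.773) × (0.284/80) = 3.3949 × 10⁻⁵ s⁻².
N = √(3.3949 × 10⁻⁵) = 5.8266 × 10⁻³ rad s⁻¹, so T = 2π/N = 1.0784 × 10³ s ≈ 1.08 × 10³ s.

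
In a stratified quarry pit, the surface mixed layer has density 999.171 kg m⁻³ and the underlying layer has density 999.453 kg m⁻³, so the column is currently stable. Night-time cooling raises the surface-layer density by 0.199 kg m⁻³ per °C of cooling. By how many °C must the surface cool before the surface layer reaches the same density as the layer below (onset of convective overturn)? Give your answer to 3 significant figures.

1.42 °C

Density deficit of the surface layer: 999.453 − 999.171 = 0.282 kg m⁻³.
Required change = 0.282 / 0.199 = 1.42 °C.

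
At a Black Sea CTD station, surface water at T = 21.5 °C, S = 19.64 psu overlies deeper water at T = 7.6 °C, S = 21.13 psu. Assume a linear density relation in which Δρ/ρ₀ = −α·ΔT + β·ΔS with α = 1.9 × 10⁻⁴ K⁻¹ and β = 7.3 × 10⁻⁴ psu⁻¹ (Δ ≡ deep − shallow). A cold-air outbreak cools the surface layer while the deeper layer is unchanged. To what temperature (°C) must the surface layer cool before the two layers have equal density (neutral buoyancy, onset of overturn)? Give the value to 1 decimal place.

1.9 °C

Neutral buoyancy requires Δρ = 0, i.e. −α(T_deep − T_surf′) + β(S_deep − S_surf) = 0.
T_surf′ = T_deep − (β/α)·ΔS = 7.6 − (7.3 × 10⁻⁴/1.9 × 10⁻⁴)·(+1.49) = 1.875 °C.
Cooling required: 21.5 − (1.875) = 19.625 °C.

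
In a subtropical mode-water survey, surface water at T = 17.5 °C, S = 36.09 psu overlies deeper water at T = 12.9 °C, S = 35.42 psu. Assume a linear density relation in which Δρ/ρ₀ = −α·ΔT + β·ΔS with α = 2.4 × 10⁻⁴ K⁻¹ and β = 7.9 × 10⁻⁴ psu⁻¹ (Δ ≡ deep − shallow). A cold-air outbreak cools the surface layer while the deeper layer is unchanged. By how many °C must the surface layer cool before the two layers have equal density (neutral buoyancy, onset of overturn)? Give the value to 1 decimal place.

Neutral buoyancy requires Δρ = 0, i.e. −α(T_deep − T_surf′) + β(S_deep − S_surf) = 0.
T_surf′ = T_deep − (β/α)·ΔS = 12.9 − (7.9 × 10⁻⁴/2.4 × 10⁻⁴)·(-0.67) = 15.105 °C.
Cooling required: 17.5 − (15.105) = 2.395 °C.

2.4 °C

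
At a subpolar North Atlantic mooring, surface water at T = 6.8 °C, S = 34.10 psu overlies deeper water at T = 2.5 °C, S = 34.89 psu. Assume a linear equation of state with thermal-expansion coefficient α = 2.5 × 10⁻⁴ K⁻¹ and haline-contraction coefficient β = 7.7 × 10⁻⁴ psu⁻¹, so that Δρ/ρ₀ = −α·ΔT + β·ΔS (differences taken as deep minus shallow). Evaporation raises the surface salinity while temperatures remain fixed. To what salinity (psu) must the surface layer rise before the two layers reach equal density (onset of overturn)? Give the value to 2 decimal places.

36.29 psu

Neutral buoyancy requires −α(T_deep − T_surf) + β(S_deep − S_surf′) = 0.
S_surf′ = S_deep − (α/β)·ΔT = 34.89 − (2.5 × 10⁻⁴/7.7 × 10⁻⁴)·(-4.3) = 36.2861 psu.
Increase required: 36.2861 − 34.10 = 2.1861 psu.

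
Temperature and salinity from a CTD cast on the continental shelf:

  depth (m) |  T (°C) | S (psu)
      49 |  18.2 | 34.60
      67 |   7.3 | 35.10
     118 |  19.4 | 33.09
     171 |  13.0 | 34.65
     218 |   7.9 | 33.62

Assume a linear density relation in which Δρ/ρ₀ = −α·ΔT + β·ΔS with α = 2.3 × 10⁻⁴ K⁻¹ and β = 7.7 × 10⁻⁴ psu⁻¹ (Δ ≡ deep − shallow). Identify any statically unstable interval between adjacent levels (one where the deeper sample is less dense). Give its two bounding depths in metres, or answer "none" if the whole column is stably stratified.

Evaluate Δρ/ρ₀ = −αΔT + βΔS across each adjacent pair:
  49–67 m: −αΔT+βΔS = −(2.3 × 10⁻⁴)(-10.9)+(7.7 × 10⁻⁴)(+0.50) = 2.9 × 10⁻³ → stable
  67–118 m: −αΔT+βΔS = −(2.3 × 10⁻⁴)(+12.1)+(7.7 × 10⁻⁴)(-2.01) = -4.3 × 10⁻³ → UNSTABLE
  118–171 m: −αΔT+βΔS = −(2.3 × 10⁻⁴)(-6.4)+(7.7 × 10⁻⁴)(+1.56) = 2.7 × 10⁻³ → stable
  171–218 m: −αΔT+βΔS = −(2.3 × 10⁻⁴)(-5.1)+(7.7 × 10⁻⁴)(-1.03) = 3.8 × 10⁻⁴ → stable
The 67–118 m interval has Δρ < 0: lighter water underlies denser water.

67–118 m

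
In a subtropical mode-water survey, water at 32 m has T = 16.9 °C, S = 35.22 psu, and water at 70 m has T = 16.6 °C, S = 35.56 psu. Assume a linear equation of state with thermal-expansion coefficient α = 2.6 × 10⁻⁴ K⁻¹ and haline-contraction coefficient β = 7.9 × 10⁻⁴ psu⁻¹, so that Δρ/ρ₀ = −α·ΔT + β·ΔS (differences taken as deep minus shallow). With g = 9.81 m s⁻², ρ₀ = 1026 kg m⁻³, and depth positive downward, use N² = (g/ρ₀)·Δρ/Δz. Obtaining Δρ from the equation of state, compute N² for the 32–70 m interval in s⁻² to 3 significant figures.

ΔT = -0.3 K, ΔS = +0.34 psu (deep − shallow).
Δρ/ρ₀ = −αΔT + βΔS = 7.80 × 10⁻⁵ + 2.686 × 10⁻⁴ = 3.466 × 10⁻⁴, so Δρ ≈ 0.3556 kg m⁻³.
N² = (g/ρ₀)·Δρ/Δz = g·(Δρ/ρ₀)/Δz = 9.81 × 3.466 × 10⁻⁴ / 38 = 8.9478 × 10⁻⁵ s⁻² ≈ 8.95 × 10⁻⁵ s⁻².

8.95 × 10⁻⁵ s⁻²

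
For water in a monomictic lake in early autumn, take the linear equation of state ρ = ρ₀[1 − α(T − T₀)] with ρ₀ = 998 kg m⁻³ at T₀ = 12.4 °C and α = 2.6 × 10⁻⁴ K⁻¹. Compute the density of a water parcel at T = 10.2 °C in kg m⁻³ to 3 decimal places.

T − T₀ = -2.2 K.
Bracket = 1 − α·(-2.2) = 1 + (5.72 × 10⁻⁴) = 1.0005720.
ρ = 998 × 1.0005720 = 998.571 kg m⁻³.

998.571 kg m⁻³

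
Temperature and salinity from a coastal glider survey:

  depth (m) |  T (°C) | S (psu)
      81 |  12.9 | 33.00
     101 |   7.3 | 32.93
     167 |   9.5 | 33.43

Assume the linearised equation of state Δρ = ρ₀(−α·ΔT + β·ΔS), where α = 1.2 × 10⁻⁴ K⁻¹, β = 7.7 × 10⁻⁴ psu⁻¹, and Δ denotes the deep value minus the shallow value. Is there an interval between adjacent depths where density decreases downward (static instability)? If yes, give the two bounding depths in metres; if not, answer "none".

Evaluate Δρ/ρ₀ = −αΔT + βΔS across each adjacent pair:
  81–101 m: −αΔT+βΔS = −(1.2 × 10⁻⁴)(-5.6)+(7.7 × 10⁻⁴)(-0.07) = 6.2 × 10⁻⁴ → stable
  101–167 m: −αΔT+βΔS = −(1.2 × 10⁻⁴)(+2.2)+(7.7 × 10⁻⁴)(+0.50) = 1.2 × 10⁻⁴ → stable
Every interval has Δρ > 0: the column is stably stratified throughout.

none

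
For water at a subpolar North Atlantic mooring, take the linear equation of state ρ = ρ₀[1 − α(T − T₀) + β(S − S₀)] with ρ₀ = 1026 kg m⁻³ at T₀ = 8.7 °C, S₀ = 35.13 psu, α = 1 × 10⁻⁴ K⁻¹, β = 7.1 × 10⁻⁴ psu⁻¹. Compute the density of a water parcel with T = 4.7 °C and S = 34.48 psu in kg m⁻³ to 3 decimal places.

T − T₀ = -4.0 K, S − S₀ = -0.65 psu.
Bracket = 1 − α·(-4.0) + β·(-0.65) = 1 + (-6.15 × 10⁻⁵) = 0.9999385.
ρ = 1026 × 0.9999385 = 1025.937 kg m⁻³.

1025.937 kg m⁻³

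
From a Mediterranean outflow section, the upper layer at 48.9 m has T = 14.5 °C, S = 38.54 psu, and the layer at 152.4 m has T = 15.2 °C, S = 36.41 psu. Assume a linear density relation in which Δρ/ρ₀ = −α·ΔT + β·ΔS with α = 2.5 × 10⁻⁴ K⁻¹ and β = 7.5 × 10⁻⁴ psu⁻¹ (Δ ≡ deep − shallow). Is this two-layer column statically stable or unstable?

unstable

ΔT = 15.2 − 14.5 = +0.7 K and ΔS = 36.41 − 38.54 = -2.13 psu (deep − shallow).
−αΔT = -1.75 × 10⁻⁴; βΔS = -1.5975 × 10⁻³; sum Δρ/ρ₀ = -1.7725 × 10⁻³.
Δρ/ρ₀ < 0, so Δρ < 0: deeper water is lighter → statically unstable; the column would overturn.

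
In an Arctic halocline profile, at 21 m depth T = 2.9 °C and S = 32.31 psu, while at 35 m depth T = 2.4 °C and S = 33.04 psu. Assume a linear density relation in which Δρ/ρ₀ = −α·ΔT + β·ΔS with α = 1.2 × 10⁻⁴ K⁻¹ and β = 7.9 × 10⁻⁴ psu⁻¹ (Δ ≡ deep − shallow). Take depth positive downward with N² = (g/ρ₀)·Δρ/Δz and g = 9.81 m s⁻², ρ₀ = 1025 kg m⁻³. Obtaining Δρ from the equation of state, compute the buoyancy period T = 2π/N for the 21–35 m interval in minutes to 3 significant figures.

4.96 min

ΔT = -0.5 K, ΔS = +0.73 psu (deep − shallow).
Δρ/ρ₀ = −αΔT + βΔS = 6.00 × 10⁻⁵ + 5.767 × 10⁻⁴ = 6.367 × 10⁻⁴, so Δρ ≈ 0.6526 kg m⁻³.
N² = (g/ρ₀)·Δρ/Δz = g·(Δρ/ρ₀)/Δz = 9.81 × 6.367 × 10⁻⁴ / 14 = 4.4614 × 10⁻⁴ s⁻².
N = √(4.4614 × 10⁻⁴) = 0.021122 rad s⁻¹ → T = 2π/N = 297.47 s = 4.9578 min ≈ 4.96 min.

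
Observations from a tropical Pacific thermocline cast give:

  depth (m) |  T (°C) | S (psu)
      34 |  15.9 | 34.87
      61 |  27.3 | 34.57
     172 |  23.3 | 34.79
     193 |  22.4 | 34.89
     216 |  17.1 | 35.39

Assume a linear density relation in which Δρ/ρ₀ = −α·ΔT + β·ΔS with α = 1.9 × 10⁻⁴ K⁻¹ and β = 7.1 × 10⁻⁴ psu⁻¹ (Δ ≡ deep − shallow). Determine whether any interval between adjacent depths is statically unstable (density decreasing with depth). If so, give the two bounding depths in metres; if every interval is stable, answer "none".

Evaluate Δρ/ρ₀ = −αΔT + βΔS across each adjacent pair:
  34–61 m: −αΔT+βΔS = −(1.9 × 10⁻⁴)(+11.4)+(7.1 × 10⁻⁴)(-0.30) = -2.4 × 10⁻³ → UNSTABLE
  61–172 m: −αΔT+βΔS = −(1.9 × 10⁻⁴)(-4.0)+(7.1 × 10⁻⁴)(+0.22) = 9.2 × 10⁻⁴ → stable
  172–193 m: −αΔT+βΔS = −(1.9 × 10⁻⁴)(-0.9)+(7.1 × 10⁻⁴)(+0.10) = 2.4 × 10⁻⁴ → stable
  193–216 m: −αΔT+βΔS = −(1.9 × 10⁻⁴)(-5.3)+(7.1 × 10⁻⁴)(+0.50) = 1.4 × 10⁻³ → stable
The 34–61 m interval has Δρ < 0: lighter water underlies denser water.

34–61 m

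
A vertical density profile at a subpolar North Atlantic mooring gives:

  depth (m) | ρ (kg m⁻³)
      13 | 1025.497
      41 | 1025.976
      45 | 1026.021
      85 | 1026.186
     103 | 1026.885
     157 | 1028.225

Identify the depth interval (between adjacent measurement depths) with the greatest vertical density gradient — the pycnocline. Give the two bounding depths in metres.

Compute the density gradient over each adjacent pair:
  13–41 m: Δρ/Δz = 0.479/28 = 0.017 kg m⁻⁴
  41–45 m: Δρ/Δz = 0.045/4 = 0.011 kg m⁻⁴
  45–85 m: Δρ/Δz = 0.165/40 = 4.1 × 10⁻³ kg m⁻⁴
  85–103 m: Δρ/Δz = 0.699/18 = 0.039 kg m⁻⁴
  103–157 m: Δρ/Δz = 1.340/54 = 0.025 kg m⁻⁴
The largest gradient is in the 85–103 m interval — the pycnocline.

85–103 m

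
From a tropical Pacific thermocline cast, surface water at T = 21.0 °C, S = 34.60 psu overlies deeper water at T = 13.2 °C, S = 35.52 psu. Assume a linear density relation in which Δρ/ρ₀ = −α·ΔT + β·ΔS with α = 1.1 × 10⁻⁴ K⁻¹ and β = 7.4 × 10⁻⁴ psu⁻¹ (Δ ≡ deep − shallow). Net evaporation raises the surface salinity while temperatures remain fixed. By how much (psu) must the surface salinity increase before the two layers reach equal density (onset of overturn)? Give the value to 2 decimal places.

2.08 psu

Neutral buoyancy requires −α(T_deep − T_surf) + β(S_deep − S_surf′) = 0.
S_surf′ = S_deep − (α/β)·ΔT = 35.52 − (1.1 × 10⁻⁴/7.4 × 10⁻⁴)·(-7.8) = 36.6795 psu.
Increase required: 36.6795 − 34.60 = 2.0795 psu.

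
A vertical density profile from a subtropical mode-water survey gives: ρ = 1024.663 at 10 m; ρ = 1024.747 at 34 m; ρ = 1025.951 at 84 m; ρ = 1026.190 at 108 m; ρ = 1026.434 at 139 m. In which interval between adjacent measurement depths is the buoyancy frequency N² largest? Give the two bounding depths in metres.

34–84 m

Compute the density gradient over each adjacent pair:
  10–34 m: Δρ/Δz = 0.084/24 = 3.5 × 10⁻³ kg m⁻⁴
  34–84 m: Δρ/Δz = 1.204/50 = 0.024 kg m⁻⁴
  84–108 m: Δρ/Δz = 0.239/24 = 0.010 kg m⁻⁴
  108–139 m: Δρ/Δz = 0.244/31 = 7.9 × 10⁻³ kg m⁻⁴
The largest gradient is in the 34–84 m interval — the pycnocline.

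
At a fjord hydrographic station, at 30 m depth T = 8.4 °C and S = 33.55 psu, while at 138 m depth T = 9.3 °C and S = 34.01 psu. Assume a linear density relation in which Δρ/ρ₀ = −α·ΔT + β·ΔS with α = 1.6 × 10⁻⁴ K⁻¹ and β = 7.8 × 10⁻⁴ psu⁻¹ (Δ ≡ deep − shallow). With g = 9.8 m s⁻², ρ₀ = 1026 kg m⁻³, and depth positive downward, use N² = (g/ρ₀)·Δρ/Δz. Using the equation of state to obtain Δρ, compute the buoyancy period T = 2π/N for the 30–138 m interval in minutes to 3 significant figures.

ΔT = +0.9 K, ΔS = +0.46 psu (deep − shallow).
Δρ/ρ₀ = −αΔT + βΔS = -1.44 × 10⁻⁴ + 3.588 × 10⁻⁴ = 2.148 × 10⁻⁴, so Δρ ≈ 0.2204 kg m⁻³.
N² = (g/ρ₀)·Δρ/Δz = g·(Δρ/ρ₀)/Δz = 9.8 × 2.148 × 10⁻⁴ / 108 = 1.9491 × 10⁻⁵ s⁻².
N = √(1.9491 × 10⁻⁵) = 4.4149 × 10⁻³ rad s⁻¹ → T = 2π/N = 1.4232 × 10³ s = 23.720 min ≈ 23.7 min.

23.7 min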